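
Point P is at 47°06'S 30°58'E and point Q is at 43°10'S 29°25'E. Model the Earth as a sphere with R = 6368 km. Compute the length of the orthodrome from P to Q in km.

Haversine: a = sin²(Δφ/2)+cos φ₁ cos φ₂ sin²(Δλ/2) = 0.00127;  σ = 2·atan2(√a,√(1−a))
σ = 4.082° → d = Rσ = 6368·0.07125 = 454 km

454 km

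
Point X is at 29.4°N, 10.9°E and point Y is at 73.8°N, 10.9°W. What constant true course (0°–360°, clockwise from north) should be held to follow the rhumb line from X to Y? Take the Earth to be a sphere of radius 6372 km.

344.9°

Meridional parts: M(φ₁)=+0.5373, M(φ₂)=+1.9497 → ΔM = +1.4124;  Δλ = -0.3805 rad
tan C = Δλ / ΔM = -0.2694 → C = 344.92°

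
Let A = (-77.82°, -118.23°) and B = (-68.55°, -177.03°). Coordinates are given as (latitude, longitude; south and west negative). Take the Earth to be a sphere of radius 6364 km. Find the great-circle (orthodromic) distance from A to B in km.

2026 km

Haversine: a = sin²(Δφ/2)+cos φ₁ cos φ₂ sin²(Δλ/2) = 0.02512;  σ = 2·atan2(√a,√(1−a))
σ = 18.240° → d = Rσ = 6364·0.31835 = 2026 km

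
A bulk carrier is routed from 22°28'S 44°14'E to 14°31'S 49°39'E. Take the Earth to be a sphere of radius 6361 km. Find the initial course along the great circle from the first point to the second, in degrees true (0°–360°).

N = sin Δλ·cos φ₂ = +0.0914;  D = cos φ₁ sin φ₂ − sin φ₁ cos φ₂ cos Δλ = +0.1367
initial course = atan2(N, D) = 33.77°

33.8°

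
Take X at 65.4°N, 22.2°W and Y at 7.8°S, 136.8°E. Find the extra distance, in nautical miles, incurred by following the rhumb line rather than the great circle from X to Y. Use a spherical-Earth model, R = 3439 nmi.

Great circle: cos σ = sin φ₁ sin φ₂ + cos φ₁ cos φ₂ cos Δλ,  σ = 2.1042 rad → d_gc = 7236.2 nmi
Rhumb line: Δψ = -1.6597, q = Δφ/Δψ = 0.7698, d_rh = R√(Δφ²+q²Δλ²) = 8560.0 nmi
Excess = 8560.0 − 7236.2 = 1323.8 ≈ 1324 nmi

1324 nmi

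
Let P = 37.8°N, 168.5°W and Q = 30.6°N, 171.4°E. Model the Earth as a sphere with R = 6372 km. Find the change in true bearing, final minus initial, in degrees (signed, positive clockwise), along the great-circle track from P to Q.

Initial bearing θ₁ = atan2(sin Δλ cos φ₂, cos φ₁ sin φ₂ − sin φ₁ cos φ₂ cos Δλ) = 252.51°
Final bearing θ₂ = (initial bearing from the destination back to the start) + 180° = 241.11°
Δθ = θ₂ − θ₁ = -11.4°

-11.4°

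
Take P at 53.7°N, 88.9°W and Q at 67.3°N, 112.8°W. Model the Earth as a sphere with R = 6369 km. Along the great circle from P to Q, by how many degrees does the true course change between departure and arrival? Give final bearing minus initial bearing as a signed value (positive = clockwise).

-21.0°

Initial bearing θ₁ = atan2(sin Δλ cos φ₂, cos φ₁ sin φ₂ − sin φ₁ cos φ₂ cos Δλ) = 329.16°
Final bearing θ₂ = (initial bearing from the destination back to the start) + 180° = 308.14°
Δθ = θ₂ − θ₁ = -21.0°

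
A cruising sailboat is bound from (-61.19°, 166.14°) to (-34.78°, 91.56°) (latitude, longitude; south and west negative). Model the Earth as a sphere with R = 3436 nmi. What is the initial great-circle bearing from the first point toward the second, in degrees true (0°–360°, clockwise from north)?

264.0°

N = sin Δλ·cos φ₂ = -0.7918;  D = cos φ₁ sin φ₂ − sin φ₁ cos φ₂ cos Δλ = -0.0835
initial course = atan2(N, D) = 263.98°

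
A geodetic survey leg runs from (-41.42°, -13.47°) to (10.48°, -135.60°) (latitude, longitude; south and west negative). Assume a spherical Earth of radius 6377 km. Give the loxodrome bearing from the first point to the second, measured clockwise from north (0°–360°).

Δψ = ln[tan(π/4+φ₂/2)/tan(π/4+φ₁/2)] = +0.9795
Δλ = -2.1316 rad (taken the short way round)
course = atan2(Δλ, Δψ) = 294.68°

294.7°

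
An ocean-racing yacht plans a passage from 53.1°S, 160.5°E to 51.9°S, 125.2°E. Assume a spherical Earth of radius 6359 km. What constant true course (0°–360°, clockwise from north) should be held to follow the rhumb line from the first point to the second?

273.2°

Meridional parts: M(φ₁)=-1.0977, M(φ₂)=-1.0633 → ΔM = +0.0344;  Δλ = -0.6161 rad
tan C = Δλ / ΔM = -17.9063 → C = 273.20°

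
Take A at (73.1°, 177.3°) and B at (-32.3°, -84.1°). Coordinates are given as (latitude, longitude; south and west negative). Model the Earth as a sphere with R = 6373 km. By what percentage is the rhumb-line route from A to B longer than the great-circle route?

Great circle: σ = 2.1508 rad → d_gc = Rσ = 13707.0 km
Rhumb: Δφ = -1.8396, Δλ = +1.7209, Δψ = -2.5030, q = Δφ/Δψ = 0.7350 → d_rh = R√(Δφ²+q²Δλ²) = 14227.2 km
Excess = (14227.2 − 13707.0) / 13707.0 = 520.2 / 13707.0 = 3.80% ≈ 3.8%

3.8%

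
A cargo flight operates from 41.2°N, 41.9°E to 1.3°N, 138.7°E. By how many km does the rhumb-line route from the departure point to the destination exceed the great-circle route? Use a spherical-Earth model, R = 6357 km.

Great circle: cos σ = sin φ₁ sin φ₂ + cos φ₁ cos φ₂ cos Δλ,  σ = 1.6450 rad → d_gc = 10457.2 km
Rhumb line: Δψ = -0.7678, q = Δφ/Δψ = 0.9070, d_rh = R√(Δφ²+q²Δλ²) = 10699.8 km
Excess = 10699.8 − 10457.2 = 242.6 ≈ 243 km

243 km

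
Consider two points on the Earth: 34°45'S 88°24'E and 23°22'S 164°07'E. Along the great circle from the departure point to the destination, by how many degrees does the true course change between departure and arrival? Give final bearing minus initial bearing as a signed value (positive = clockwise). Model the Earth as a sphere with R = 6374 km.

Initial bearing θ₁ = atan2(sin Δλ cos φ₂, cos φ₁ sin φ₂ − sin φ₁ cos φ₂ cos Δλ) = 102.47°
Final bearing θ₂ = (initial bearing from the destination back to the start) + 180° = 60.92°
Δθ = θ₂ − θ₁ = -41.6°

-41.6°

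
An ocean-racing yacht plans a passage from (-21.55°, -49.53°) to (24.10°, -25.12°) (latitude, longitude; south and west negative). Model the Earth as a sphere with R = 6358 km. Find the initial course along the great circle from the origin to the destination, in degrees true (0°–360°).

N = sin Δλ·cos φ₂ = +0.3772;  D = cos φ₁ sin φ₂ − sin φ₁ cos φ₂ cos Δλ = +0.6851
initial course = atan2(N, D) = 28.84°

28.8°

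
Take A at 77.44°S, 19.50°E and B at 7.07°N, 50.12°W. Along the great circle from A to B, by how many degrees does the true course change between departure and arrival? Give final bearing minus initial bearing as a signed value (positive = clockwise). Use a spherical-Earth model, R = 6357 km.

+56.9°

Initial bearing θ₁ = atan2(sin Δλ cos φ₂, cos φ₁ sin φ₂ − sin φ₁ cos φ₂ cos Δλ) = 291.37°
Final bearing θ₂ = (initial bearing from the destination back to the start) + 180° = 348.23°
Δθ = θ₂ − θ₁ = +56.9°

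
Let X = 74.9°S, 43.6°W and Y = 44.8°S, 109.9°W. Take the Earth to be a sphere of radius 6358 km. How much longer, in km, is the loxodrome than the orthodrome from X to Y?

199 km

Great circle: cos σ = sin φ₁ sin φ₂ + cos φ₁ cos φ₂ cos Δλ,  σ = 0.7157 rad → d_gc = 4550.7 km
Rhumb line: Δψ = +1.1444, q = Δφ/Δψ = 0.4590, d_rh = R√(Δφ²+q²Δλ²) = 4750.0 km
Excess = 4750.0 − 4550.7 = 199.3 ≈ 199 km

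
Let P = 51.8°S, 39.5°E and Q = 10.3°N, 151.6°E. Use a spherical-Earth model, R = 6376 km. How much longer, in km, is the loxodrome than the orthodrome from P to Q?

Great circle: cos σ = sin φ₁ sin φ₂ + cos φ₁ cos φ₂ cos Δλ,  σ = 1.9492 rad → d_gc = 12428.0 km
Rhumb line: Δψ = +1.2412, q = Δφ/Δψ = 0.8732, d_rh = R√(Δφ²+q²Δλ²) = 12900.0 km
Excess = 12900.0 − 12428.0 = 472.0 ≈ 472 km

472 km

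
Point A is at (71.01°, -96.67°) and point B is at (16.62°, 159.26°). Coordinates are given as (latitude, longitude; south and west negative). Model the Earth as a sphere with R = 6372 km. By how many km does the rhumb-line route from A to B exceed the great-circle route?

Great circle: cos σ = sin φ₁ sin φ₂ + cos φ₁ cos φ₂ cos Δλ,  σ = 1.3749 rad → d_gc = 8760.8 km
Rhumb line: Δψ = -1.4940, q = Δφ/Δψ = 0.6354, d_rh = R√(Δφ²+q²Δλ²) = 9522.0 km
Excess = 9522.0 − 8760.8 = 761.2 ≈ 761 km

761 km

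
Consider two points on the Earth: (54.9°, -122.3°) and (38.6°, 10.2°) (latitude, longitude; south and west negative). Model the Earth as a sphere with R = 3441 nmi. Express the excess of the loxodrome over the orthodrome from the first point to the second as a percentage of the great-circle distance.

Great circle: σ = 1.3625 rad → d_gc = Rσ = 4688.2 nmi
Rhumb: Δφ = -0.2845, Δλ = +2.3126, Δψ = -0.4199, q = Δφ/Δψ = 0.6776 → d_rh = R√(Δφ²+q²Δλ²) = 5480.0 nmi
Excess = (5480.0 − 4688.2) / 4688.2 = 791.8 / 4688.2 = 16.89% ≈ 16.9%

16.9%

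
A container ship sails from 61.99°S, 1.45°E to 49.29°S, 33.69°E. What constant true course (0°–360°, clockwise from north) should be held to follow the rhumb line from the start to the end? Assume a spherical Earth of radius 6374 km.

54.8°

Meridional parts: M(φ₁)=-1.3886, M(φ₂)=-0.9915 → ΔM = +0.3971;  Δλ = +0.5627 rad
tan C = Δλ / ΔM = +1.4171 → C = 54.79°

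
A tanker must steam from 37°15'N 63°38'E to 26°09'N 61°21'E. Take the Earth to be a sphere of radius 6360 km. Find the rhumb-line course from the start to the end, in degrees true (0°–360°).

Δψ = ln[tan(π/4+φ₂/2)/tan(π/4+φ₁/2)] = -0.2283
Δλ = -0.0399 rad (taken the short way round)
course = atan2(Δλ, Δψ) = 189.90°

189.9°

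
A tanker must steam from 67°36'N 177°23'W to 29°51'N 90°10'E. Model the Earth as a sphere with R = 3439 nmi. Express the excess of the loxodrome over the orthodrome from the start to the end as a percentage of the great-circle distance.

7.3%

Great circle: σ = 1.1085 rad → d_gc = Rσ = 3812.0 nmi
Rhumb: Δφ = -0.6589, Δλ = -1.6136, Δψ = -1.0732, q = Δφ/Δψ = 0.6139 → d_rh = R√(Δφ²+q²Δλ²) = 4091.4 nmi
Excess = (4091.4 − 3812.0) / 3812.0 = 279.4 / 3812.0 = 7.33% ≈ 7.3%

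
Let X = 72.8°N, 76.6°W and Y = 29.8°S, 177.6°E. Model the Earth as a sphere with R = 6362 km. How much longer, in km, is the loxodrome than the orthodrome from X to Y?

642 km

Great circle: cos σ = sin φ₁ sin φ₂ + cos φ₁ cos φ₂ cos Δλ,  σ = 2.1467 rad → d_gc = 13657.5 km
Rhumb line: Δψ = -2.4342, q = Δφ/Δψ = 0.7356, d_rh = R√(Δφ²+q²Δλ²) = 14299.5 km
Excess = 14299.5 − 13657.5 = 642.0 ≈ 642 km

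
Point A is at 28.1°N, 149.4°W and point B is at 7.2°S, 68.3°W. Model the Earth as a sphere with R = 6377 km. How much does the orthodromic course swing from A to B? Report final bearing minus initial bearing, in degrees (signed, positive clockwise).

Initial bearing θ₁ = atan2(sin Δλ cos φ₂, cos φ₁ sin φ₂ − sin φ₁ cos φ₂ cos Δλ) = 100.57°
Final bearing θ₂ = (initial bearing from the destination back to the start) + 180° = 119.07°
Δθ = θ₂ − θ₁ = +18.5°

+18.5°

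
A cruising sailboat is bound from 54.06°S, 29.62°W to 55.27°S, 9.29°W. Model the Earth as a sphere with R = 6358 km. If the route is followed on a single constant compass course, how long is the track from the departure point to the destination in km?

1312 km

Δψ = ln[tan(π/4+φ₂/2)/tan(π/4+φ₁/2)] = -0.0365;  Δφ = -0.0211 rad,  Δλ = +0.3548 rad
q = Δφ/Δψ = 0.5783
d = R·√(Δφ² + q²Δλ²) = 6358·0.20628 = 1312 km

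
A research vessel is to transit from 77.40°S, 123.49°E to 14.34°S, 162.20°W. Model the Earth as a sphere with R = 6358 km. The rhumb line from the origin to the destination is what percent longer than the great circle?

Great circle: σ = 1.2673 rad → d_gc = Rσ = 8057.4 km
Rhumb: Δφ = +1.1006, Δλ = +1.2970, Δψ = +1.9507, q = Δφ/Δψ = 0.5642 → d_rh = R√(Δφ²+q²Δλ²) = 8403.1 km
Excess = (8403.1 − 8057.4) / 8057.4 = 345.7 / 8057.4 = 4.29% ≈ 4.3%

4.3%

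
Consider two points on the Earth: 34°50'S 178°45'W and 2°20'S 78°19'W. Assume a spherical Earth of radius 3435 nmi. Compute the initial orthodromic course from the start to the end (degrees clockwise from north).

97.9°

N = sin Δλ·cos φ₂ = +0.9827;  D = cos φ₁ sin φ₂ − sin φ₁ cos φ₂ cos Δλ = -0.1368
initial course = atan2(N, D) = 97.92°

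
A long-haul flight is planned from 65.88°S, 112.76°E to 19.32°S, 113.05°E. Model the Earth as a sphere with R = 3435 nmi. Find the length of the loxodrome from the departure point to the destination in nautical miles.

Δψ = ln[tan(π/4+φ₂/2)/tan(π/4+φ₁/2)] = +1.1996;  Δφ = +0.8126 rad,  Δλ = +0.0051 rad
q = Δφ/Δψ = 0.6774
d = R·√(Δφ² + q²Δλ²) = 3435·0.81263 = 2791 nmi

2791 nmi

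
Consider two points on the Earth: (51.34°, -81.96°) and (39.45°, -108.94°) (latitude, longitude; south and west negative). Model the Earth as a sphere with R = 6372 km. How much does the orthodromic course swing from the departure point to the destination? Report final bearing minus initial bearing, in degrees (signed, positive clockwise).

-19.5°

At departure: θ₁ = atan2(sin Δλ cos φ₂, cos φ₁ sin φ₂ − sin φ₁ cos φ₂ cos Δλ) = 248.16°
At arrival: θ₂ = atan2(sin Δλ cos φ₁, −cos φ₂ sin φ₁ + sin φ₂ cos φ₁ cos Δλ) = 228.67°
Δθ = θ₂ − θ₁ = -19.5°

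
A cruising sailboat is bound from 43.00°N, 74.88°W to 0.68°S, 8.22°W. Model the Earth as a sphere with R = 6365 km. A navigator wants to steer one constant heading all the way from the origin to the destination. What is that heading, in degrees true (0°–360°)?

Δψ = ln[tan(π/4+φ₂/2)/tan(π/4+φ₁/2)] = -0.8447
Δλ = +1.1634 rad (taken the short way round)
course = atan2(Δλ, Δψ) = 125.98°

126.0°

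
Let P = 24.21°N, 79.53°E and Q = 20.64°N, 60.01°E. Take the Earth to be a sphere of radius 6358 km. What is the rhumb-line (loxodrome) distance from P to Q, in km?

2041 km

Rhumb course C = atan2(Δλ, Δψ) with Δψ = ln[tan(π/4+φ₂/2)/tan(π/4+φ₁/2)] = -0.0674, Δλ = -0.3407 → C = 258.81°
d = R·|Δφ| / |cos C| = 6358·0.06231 / 0.19413 = 2041 km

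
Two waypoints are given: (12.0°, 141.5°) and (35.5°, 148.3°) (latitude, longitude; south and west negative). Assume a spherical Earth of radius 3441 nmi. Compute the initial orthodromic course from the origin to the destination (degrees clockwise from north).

θ = atan2( sin Δλ·cos φ₂ ,  cos φ₁ sin φ₂ − sin φ₁ cos φ₂ cos Δλ )
  = atan2(+0.0964, +0.3999) = 13.55°

13.6°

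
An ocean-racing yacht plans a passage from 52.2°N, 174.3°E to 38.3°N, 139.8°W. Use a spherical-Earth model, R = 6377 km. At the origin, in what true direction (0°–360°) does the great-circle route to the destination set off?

95.2°

N = sin Δλ·cos φ₂ = +0.5636;  D = cos φ₁ sin φ₂ − sin φ₁ cos φ₂ cos Δλ = -0.0517
initial course = atan2(N, D) = 95.24°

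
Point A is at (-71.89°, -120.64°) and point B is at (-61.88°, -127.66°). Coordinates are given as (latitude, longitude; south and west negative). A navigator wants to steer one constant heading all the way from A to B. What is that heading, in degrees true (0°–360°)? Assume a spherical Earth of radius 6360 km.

Δψ = ln[tan(π/4+φ₂/2)/tan(π/4+φ₁/2)] = +0.4520
Δλ = -0.1225 rad (taken the short way round)
course = atan2(Δλ, Δψ) = 344.83°

344.8°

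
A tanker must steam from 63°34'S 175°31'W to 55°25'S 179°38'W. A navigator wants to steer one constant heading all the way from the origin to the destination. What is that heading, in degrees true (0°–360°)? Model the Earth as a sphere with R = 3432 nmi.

Δψ = ln[tan(π/4+φ₂/2)/tan(π/4+φ₁/2)] = +0.2818
Δλ = -0.0718 rad (taken the short way round)
course = atan2(Δλ, Δψ) = 345.70°

345.7°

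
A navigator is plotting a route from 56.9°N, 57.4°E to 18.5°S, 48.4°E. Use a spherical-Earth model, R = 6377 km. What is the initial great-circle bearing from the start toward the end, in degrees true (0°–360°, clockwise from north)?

N = sin Δλ·cos φ₂ = -0.1484;  D = cos φ₁ sin φ₂ − sin φ₁ cos φ₂ cos Δλ = -0.9579
initial course = atan2(N, D) = 188.80°

188.8°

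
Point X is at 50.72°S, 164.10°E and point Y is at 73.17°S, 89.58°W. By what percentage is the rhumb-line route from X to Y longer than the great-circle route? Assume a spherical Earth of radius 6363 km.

Great circle: σ = 0.8101 rad → d_gc = Rσ = 5154.9 km
Rhumb: Δφ = -0.3918, Δλ = +1.8556, Δψ = -0.8806, q = Δφ/Δψ = 0.4450 → d_rh = R√(Δφ²+q²Δλ²) = 5815.3 km
Excess = (5815.3 − 5154.9) / 5154.9 = 660.4 / 5154.9 = 12.81% ≈ 12.8%

12.8%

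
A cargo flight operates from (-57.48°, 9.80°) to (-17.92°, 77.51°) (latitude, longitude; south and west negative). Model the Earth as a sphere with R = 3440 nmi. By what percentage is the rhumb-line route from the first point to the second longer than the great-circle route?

2.6%

Great circle: σ = 1.1002 rad → d_gc = Rσ = 3784.5 nmi
Rhumb: Δφ = +0.6905, Δλ = +1.1818, Δψ = +0.9142, q = Δφ/Δψ = 0.7553 → d_rh = R√(Δφ²+q²Δλ²) = 3881.9 nmi
Excess = (3881.9 − 3784.5) / 3784.5 = 97.4 / 3784.5 = 2.57% ≈ 2.6%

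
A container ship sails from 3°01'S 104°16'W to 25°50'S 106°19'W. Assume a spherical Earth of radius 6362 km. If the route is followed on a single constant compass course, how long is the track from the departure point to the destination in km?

2543 km

Rhumb course C = atan2(Δλ, Δψ) with Δψ = ln[tan(π/4+φ₂/2)/tan(π/4+φ₁/2)] = -0.4143, Δλ = -0.0358 → C = 184.94°
d = R·|Δφ| / |cos C| = 6362·0.39823 / 0.99629 = 2543 km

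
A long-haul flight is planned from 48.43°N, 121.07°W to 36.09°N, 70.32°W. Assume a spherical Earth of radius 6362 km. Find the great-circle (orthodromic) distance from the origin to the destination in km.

cos σ = sin φ₁ sin φ₂ + cos φ₁ cos φ₂ cos Δλ
      = sin(48.43°)sin(36.09°) + cos(48.43°)cos(36.09°)cos(50.75°) = 0.7800
σ = 38.744° → d = Rσ = 6362·0.67620 = 4302 km

4302 km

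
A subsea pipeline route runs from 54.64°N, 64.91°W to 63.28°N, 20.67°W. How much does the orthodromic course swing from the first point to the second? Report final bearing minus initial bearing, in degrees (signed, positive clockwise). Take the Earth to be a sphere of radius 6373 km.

At departure: θ₁ = atan2(sin Δλ cos φ₂, cos φ₁ sin φ₂ − sin φ₁ cos φ₂ cos Δλ) = 50.98°
At arrival: θ₂ = atan2(sin Δλ cos φ₁, −cos φ₂ sin φ₁ + sin φ₂ cos φ₁ cos Δλ) = 89.48°
Δθ = θ₂ − θ₁ = +38.5°

+38.5°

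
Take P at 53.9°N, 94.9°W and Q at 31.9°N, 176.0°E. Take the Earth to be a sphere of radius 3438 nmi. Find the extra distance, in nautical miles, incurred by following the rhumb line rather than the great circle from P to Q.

216 nmi

Great circle: cos σ = sin φ₁ sin φ₂ + cos φ₁ cos φ₂ cos Δλ,  σ = 1.1209 rad → d_gc = 3853.8 nmi
Rhumb line: Δψ = -0.5332, q = Δφ/Δψ = 0.7201, d_rh = R√(Δφ²+q²Δλ²) = 4069.9 nmi
Excess = 4069.9 − 3853.8 = 216.1 ≈ 216 nmi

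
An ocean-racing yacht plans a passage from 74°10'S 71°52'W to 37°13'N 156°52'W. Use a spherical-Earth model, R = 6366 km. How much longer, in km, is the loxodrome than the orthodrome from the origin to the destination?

347 km

Great circle: cos σ = sin φ₁ sin φ₂ + cos φ₁ cos φ₂ cos Δλ,  σ = 2.1687 rad → d_gc = 13806.2 km
Rhumb line: Δψ = +2.6736, q = Δφ/Δψ = 0.7271, d_rh = R√(Δφ²+q²Δλ²) = 14153.1 km
Excess = 14153.1 − 13806.2 = 346.9 ≈ 347 km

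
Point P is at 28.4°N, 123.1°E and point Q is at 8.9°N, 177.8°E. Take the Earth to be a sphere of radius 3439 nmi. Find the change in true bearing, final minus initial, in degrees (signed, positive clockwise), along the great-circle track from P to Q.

+19.1°

Initial bearing θ₁ = atan2(sin Δλ cos φ₂, cos φ₁ sin φ₂ − sin φ₁ cos φ₂ cos Δλ) = 99.54°
Final bearing θ₂ = (initial bearing from the destination back to the start) + 180° = 118.59°
Δθ = θ₂ − θ₁ = +19.1°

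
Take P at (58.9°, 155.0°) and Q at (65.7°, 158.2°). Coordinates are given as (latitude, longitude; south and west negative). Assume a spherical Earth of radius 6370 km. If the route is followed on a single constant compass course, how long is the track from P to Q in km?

774 km

Rhumb course C = atan2(Δλ, Δψ) with Δψ = ln[tan(π/4+φ₂/2)/tan(π/4+φ₁/2)] = +0.2566, Δλ = +0.0559 → C = 12.28°
d = R·|Δφ| / |cos C| = 6370·0.11868 / 0.97712 = 774 km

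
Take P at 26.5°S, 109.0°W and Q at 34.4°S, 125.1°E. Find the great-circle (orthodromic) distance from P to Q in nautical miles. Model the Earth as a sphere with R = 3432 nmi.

6015 nmi

Haversine: a = sin²(Δφ/2)+cos φ₁ cos φ₂ sin²(Δλ/2) = 0.59045;  σ = 2·atan2(√a,√(1−a))
σ = 100.422° → d = Rσ = 3432·1.75270 = 6015 nmi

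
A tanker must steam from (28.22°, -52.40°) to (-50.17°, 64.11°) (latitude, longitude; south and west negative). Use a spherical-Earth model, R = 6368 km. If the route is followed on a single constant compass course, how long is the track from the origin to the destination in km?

Δψ = ln[tan(π/4+φ₂/2)/tan(π/4+φ₁/2)] = -1.5291;  Δφ = -1.3682 rad,  Δλ = +2.0335 rad
q = Δφ/Δψ = 0.8948
d = R·√(Δφ² + q²Δλ²) = 6368·2.27651 = 14497 km

14497 km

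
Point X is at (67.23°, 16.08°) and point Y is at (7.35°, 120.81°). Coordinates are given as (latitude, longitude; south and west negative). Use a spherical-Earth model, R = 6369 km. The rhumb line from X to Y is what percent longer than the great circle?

Great circle: σ = 1.5504 rad → d_gc = Rσ = 9874.7 km
Rhumb: Δφ = -1.0451, Δλ = +1.8279, Δψ = -1.4740, q = Δφ/Δψ = 0.7090 → d_rh = R√(Δφ²+q²Δλ²) = 10603.7 km
Excess = (10603.7 − 9874.7) / 9874.7 = 729.0 / 9874.7 = 7.38% ≈ 7.4%

7.4%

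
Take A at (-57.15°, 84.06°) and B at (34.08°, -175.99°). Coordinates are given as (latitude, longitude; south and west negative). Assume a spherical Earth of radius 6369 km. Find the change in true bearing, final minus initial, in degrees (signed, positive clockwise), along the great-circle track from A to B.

At departure: θ₁ = atan2(sin Δλ cos φ₂, cos φ₁ sin φ₂ − sin φ₁ cos φ₂ cos Δλ) = 77.31°
At arrival: θ₂ = atan2(sin Δλ cos φ₁, −cos φ₂ sin φ₁ + sin φ₂ cos φ₁ cos Δλ) = 39.71°
Δθ = θ₂ − θ₁ = -37.6°

-37.6°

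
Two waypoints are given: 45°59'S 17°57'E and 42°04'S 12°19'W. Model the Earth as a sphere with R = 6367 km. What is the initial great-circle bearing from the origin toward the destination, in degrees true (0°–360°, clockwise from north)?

N = sin Δλ·cos φ₂ = -0.3742;  D = cos φ₁ sin φ₂ − sin φ₁ cos φ₂ cos Δλ = -0.0045
initial course = atan2(N, D) = 269.32°

269.3°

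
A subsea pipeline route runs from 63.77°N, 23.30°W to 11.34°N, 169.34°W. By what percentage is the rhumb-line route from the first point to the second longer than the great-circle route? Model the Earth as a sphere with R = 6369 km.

17.9%

Great circle: σ = 1.7549 rad → d_gc = Rσ = 11176.8 km
Rhumb: Δφ = -0.9151, Δλ = -2.5489, Δψ = -1.2576, q = Δφ/Δψ = 0.7277 → d_rh = R√(Δφ²+q²Δλ²) = 13172.2 km
Excess = (13172.2 − 11176.8) / 11176.8 = 1995.4 / 11176.8 = 17.853% ≈ 17.9%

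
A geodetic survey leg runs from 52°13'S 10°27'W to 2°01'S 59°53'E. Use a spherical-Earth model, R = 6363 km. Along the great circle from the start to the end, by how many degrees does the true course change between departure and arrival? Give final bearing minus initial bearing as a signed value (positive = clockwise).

-39.1°

At departure: θ₁ = atan2(sin Δλ cos φ₂, cos φ₁ sin φ₂ − sin φ₁ cos φ₂ cos Δλ) = 75.45°
At arrival: θ₂ = atan2(sin Δλ cos φ₁, −cos φ₂ sin φ₁ + sin φ₂ cos φ₁ cos Δλ) = 36.40°
Δθ = θ₂ − θ₁ = -39.1°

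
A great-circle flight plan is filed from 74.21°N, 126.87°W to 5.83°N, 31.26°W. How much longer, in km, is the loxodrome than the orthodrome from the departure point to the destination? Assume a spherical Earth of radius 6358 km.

627 km

Great circle: cos σ = sin φ₁ sin φ₂ + cos φ₁ cos φ₂ cos Δλ,  σ = 1.4995 rad → d_gc = 9533.53 km
Rhumb line: Δψ = -1.8737, q = Δφ/Δψ = 0.6369, d_rh = R√(Δφ²+q²Δλ²) = 10160.98 km
Excess = 10160.98 − 9533.53 = 627.45 ≈ 627 km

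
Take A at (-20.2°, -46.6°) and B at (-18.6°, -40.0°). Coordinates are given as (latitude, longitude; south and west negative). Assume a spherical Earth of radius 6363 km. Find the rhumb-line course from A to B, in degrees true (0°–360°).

75.6°

Meridional parts: M(φ₁)=-0.3601, M(φ₂)=-0.3305 → ΔM = +0.0296;  Δλ = +0.1152 rad
tan C = Δλ / ΔM = +3.8906 → C = 75.59°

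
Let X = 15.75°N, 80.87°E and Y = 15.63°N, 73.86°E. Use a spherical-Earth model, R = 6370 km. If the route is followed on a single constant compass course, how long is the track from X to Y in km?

Δψ = ln[tan(π/4+φ₂/2)/tan(π/4+φ₁/2)] = -0.0022;  Δφ = -0.0021 rad,  Δλ = -0.1223 rad
q = Δφ/Δψ = 0.9627
d = R·√(Δφ² + q²Δλ²) = 6370·0.11781 = 750 km

750 km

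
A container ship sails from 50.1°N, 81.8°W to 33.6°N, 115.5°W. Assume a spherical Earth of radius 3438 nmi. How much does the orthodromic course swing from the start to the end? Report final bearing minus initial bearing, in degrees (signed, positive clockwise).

-23.1°

At departure: θ₁ = atan2(sin Δλ cos φ₂, cos φ₁ sin φ₂ − sin φ₁ cos φ₂ cos Δλ) = 249.08°
At arrival: θ₂ = atan2(sin Δλ cos φ₁, −cos φ₂ sin φ₁ + sin φ₂ cos φ₁ cos Δλ) = 226.00°
Δθ = θ₂ − θ₁ = -23.1°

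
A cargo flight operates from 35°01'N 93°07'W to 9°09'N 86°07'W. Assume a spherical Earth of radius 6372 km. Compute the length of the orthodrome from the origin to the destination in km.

2964 km

Haversine: a = sin²(Δφ/2)+cos φ₁ cos φ₂ sin²(Δλ/2) = 0.05311;  σ = 2·atan2(√a,√(1−a))
σ = 26.647° → d = Rσ = 6372·0.46508 = 2964 km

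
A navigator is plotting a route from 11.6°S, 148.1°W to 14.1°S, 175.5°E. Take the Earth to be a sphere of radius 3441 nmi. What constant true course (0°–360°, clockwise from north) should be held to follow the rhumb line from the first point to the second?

Meridional parts: M(φ₁)=-0.2039, M(φ₂)=-0.2486 → ΔM = -0.0448;  Δλ = -0.6353 rad
tan C = Δλ / ΔM = +14.1941 → C = 265.97°

266.0°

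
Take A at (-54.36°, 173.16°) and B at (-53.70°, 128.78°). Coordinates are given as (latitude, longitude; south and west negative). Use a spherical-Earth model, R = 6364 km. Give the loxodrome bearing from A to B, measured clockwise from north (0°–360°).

Meridional parts: M(φ₁)=-1.1349, M(φ₂)=-1.1153 → ΔM = +0.0196;  Δλ = -0.7746 rad
tan C = Δλ / ΔM = -39.4946 → C = 271.45°

271.5°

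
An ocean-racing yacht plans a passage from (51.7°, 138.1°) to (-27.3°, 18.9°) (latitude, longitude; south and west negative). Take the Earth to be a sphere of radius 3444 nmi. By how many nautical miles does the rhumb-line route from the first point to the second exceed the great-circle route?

Great circle: cos σ = sin φ₁ sin φ₂ + cos φ₁ cos φ₂ cos Δλ,  σ = 2.2506 rad → d_gc = 7751.0 nmi
Rhumb line: Δψ = -1.5533, q = Δφ/Δψ = 0.8877, d_rh = R√(Δφ²+q²Δλ²) = 7937.3 nmi
Excess = 7937.3 − 7751.0 = 186.3 ≈ 186 nmi

186 nmi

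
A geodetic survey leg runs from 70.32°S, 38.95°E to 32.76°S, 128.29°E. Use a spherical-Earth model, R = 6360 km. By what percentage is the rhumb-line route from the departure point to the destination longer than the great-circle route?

Great circle: σ = 1.0324 rad → d_gc = Rσ = 6565.9 km
Rhumb: Δφ = +0.6555, Δλ = +1.5593, Δψ = +1.1461, q = Δφ/Δψ = 0.5720 → d_rh = R√(Δφ²+q²Δλ²) = 7039.6 km
Excess = (7039.6 − 6565.9) / 6565.9 = 473.7 / 6565.9 = 7.21% ≈ 7.2%

7.2%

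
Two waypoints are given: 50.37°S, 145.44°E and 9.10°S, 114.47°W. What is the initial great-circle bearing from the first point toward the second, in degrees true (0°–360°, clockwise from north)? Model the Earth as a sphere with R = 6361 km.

103.5°

θ = atan2( sin Δλ·cos φ₂ ,  cos φ₁ sin φ₂ − sin φ₁ cos φ₂ cos Δλ )
  = atan2(+0.9721, -0.2341) = 103.54°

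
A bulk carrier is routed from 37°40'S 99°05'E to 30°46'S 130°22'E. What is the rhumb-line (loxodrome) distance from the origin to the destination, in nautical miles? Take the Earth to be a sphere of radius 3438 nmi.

Δψ = ln[tan(π/4+φ₂/2)/tan(π/4+φ₁/2)] = +0.1458;  Δφ = +0.1204 rad,  Δλ = +0.5460 rad
q = Δφ/Δψ = 0.8260
d = R·√(Δφ² + q²Δλ²) = 3438·0.46677 = 1605 nmi

1605 nmi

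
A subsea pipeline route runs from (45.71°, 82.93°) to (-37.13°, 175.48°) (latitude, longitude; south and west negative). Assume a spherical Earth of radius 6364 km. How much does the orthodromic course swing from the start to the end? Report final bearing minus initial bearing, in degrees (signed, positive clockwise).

At departure: θ₁ = atan2(sin Δλ cos φ₂, cos φ₁ sin φ₂ − sin φ₁ cos φ₂ cos Δλ) = 116.44°
At arrival: θ₂ = atan2(sin Δλ cos φ₁, −cos φ₂ sin φ₁ + sin φ₂ cos φ₁ cos Δλ) = 128.35°
Δθ = θ₂ − θ₁ = +11.9°

+11.9°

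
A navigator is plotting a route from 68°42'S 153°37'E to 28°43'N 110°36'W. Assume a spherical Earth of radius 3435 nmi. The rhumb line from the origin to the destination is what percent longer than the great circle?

3.2%

Great circle: σ = 2.0712 rad → d_gc = Rσ = 7114.5 nmi
Rhumb: Δφ = +1.7002, Δλ = +1.6717, Δψ = +2.1947, q = Δφ/Δψ = 0.7747 → d_rh = R√(Δφ²+q²Δλ²) = 7341.7 nmi
Excess = (7341.7 − 7114.5) / 7114.5 = 227.2 / 7114.5 = 3.19% ≈ 3.2%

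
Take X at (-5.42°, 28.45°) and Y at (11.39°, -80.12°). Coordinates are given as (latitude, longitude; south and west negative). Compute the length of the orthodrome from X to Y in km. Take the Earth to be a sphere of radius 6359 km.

cos σ = sin φ₁ sin φ₂ + cos φ₁ cos φ₂ cos Δλ
      = sin(-5.42°)sin(11.39°) + cos(-5.42°)cos(11.39°)cos(-108.57°) = -0.3294
σ = 109.235° → d = Rσ = 6359·1.90652 = 12124 km

12124 km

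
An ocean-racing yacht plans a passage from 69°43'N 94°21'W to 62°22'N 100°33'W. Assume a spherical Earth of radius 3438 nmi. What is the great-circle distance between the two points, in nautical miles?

Haversine: a = sin²(Δφ/2)+cos φ₁ cos φ₂ sin²(Δλ/2) = 0.00458;  σ = 2·atan2(√a,√(1−a))
σ = 7.760° → d = Rσ = 3438·0.13543 = 466 nmi

466 nmi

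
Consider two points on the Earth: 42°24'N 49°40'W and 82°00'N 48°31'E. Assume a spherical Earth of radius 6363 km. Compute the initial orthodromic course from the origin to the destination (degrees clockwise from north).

10.5°

N = sin Δλ·cos φ₂ = +0.1378;  D = cos φ₁ sin φ₂ − sin φ₁ cos φ₂ cos Δλ = +0.7446
initial course = atan2(N, D) = 10.48°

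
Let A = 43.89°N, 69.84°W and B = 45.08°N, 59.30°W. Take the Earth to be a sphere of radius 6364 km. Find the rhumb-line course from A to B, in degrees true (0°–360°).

81.0°

Meridional parts: M(φ₁)=+0.8542, M(φ₂)=+0.8833 → ΔM = +0.0291;  Δλ = +0.1840 rad
tan C = Δλ / ΔM = +6.3187 → C = 81.01°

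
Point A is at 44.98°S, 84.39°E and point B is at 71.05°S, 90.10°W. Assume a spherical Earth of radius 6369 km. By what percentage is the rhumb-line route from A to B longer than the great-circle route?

42.6%

Great circle: σ = 1.1153 rad → d_gc = Rσ = 7103.4 km
Rhumb: Δφ = -0.4550, Δλ = -3.0454, Δψ = -0.9095, q = Δφ/Δψ = 0.5003 → d_rh = R√(Δφ²+q²Δλ²) = 10127.0 km
Excess = (10127.0 − 7103.4) / 7103.4 = 3023.6 / 7103.4 = 42.57% ≈ 42.6%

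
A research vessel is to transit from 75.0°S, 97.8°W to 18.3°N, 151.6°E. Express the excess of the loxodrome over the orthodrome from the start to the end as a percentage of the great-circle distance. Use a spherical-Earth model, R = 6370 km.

6.9%

Great circle: σ = 1.9712 rad → d_gc = Rσ = 12556.3 km
Rhumb: Δφ = +1.6284, Δλ = -1.9303, Δψ = +2.3526, q = Δφ/Δψ = 0.6922 → d_rh = R√(Δφ²+q²Δλ²) = 13417.8 km
Excess = (13417.8 − 12556.3) / 12556.3 = 861.5 / 12556.3 = 6.86% ≈ 6.9%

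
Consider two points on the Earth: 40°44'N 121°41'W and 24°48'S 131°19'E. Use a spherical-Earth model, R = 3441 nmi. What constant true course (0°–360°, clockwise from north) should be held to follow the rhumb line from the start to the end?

236.7°

Meridional parts: M(φ₁)=+0.7797, M(φ₂)=-0.4470 → ΔM = -1.2267;  Δλ = -1.8675 rad
tan C = Δλ / ΔM = +1.5223 → C = 236.70°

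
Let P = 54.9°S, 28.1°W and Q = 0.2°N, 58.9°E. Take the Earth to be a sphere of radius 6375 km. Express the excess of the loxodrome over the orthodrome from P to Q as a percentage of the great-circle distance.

Great circle: σ = 1.5436 rad → d_gc = Rσ = 9840.2 km
Rhumb: Δφ = +0.9617, Δλ = +1.5184, Δψ = +1.1547, q = Δφ/Δψ = 0.8328 → d_rh = R√(Δφ²+q²Δλ²) = 10128.2 km
Excess = (10128.2 − 9840.2) / 9840.2 = 288.0 / 9840.2 = 2.93% ≈ 2.9%

2.9%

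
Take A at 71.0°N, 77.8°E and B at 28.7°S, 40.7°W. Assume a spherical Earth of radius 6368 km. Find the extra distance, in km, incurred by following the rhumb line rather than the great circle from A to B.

847 km

Great circle: cos σ = sin φ₁ sin φ₂ + cos φ₁ cos φ₂ cos Δλ,  σ = 2.2023 rad → d_gc = 14023.9606 km
Rhumb line: Δψ = -2.3110, q = Δφ/Δψ = 0.7530, d_rh = R√(Δφ²+q²Δλ²) = 14870.4611 km
Excess = 14870.4611 − 14023.9606 = 846.5005 ≈ 847 km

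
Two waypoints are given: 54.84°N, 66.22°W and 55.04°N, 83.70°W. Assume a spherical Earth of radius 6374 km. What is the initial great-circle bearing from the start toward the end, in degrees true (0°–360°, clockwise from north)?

θ = atan2( sin Δλ·cos φ₂ ,  cos φ₁ sin φ₂ − sin φ₁ cos φ₂ cos Δλ )
  = atan2(-0.1721, +0.0251) = 278.30°

278.3°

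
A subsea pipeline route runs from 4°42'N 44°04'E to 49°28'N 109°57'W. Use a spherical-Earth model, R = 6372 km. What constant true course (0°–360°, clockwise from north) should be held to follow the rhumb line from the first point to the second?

Meridional parts: M(φ₁)=+0.0821, M(φ₂)=+0.9963 → ΔM = +0.9142;  Δλ = -2.6881 rad
tan C = Δλ / ΔM = -2.9405 → C = 288.78°

288.8°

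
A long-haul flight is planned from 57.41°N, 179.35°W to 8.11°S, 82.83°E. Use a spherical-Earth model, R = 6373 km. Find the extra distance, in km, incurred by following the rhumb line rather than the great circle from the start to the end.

Great circle: cos σ = sin φ₁ sin φ₂ + cos φ₁ cos φ₂ cos Δλ,  σ = 1.7634 rad → d_gc = 11238.14 km
Rhumb line: Δψ = -1.3719, q = Δφ/Δψ = 0.8335, d_rh = R√(Δφ²+q²Δλ²) = 11634.62 km
Excess = 11634.62 − 11238.14 = 396.48 ≈ 396 km

396 km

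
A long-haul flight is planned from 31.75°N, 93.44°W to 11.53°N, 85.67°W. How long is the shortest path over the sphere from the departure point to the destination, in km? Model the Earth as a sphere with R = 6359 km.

cos σ = sin φ₁ sin φ₂ + cos φ₁ cos φ₂ cos Δλ
      = sin(31.75°)sin(11.53°) + cos(31.75°)cos(11.53°)cos(7.77°) = 0.9307
σ = 21.452° → d = Rσ = 6359·0.37441 = 2381 km

2381 km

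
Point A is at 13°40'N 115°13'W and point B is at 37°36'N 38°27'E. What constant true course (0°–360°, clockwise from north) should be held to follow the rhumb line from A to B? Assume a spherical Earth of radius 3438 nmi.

80.1°

Meridional parts: M(φ₁)=+0.2408, M(φ₂)=+0.7092 → ΔM = +0.4683;  Δλ = +2.6820 rad
tan C = Δλ / ΔM = +5.7267 → C = 80.09°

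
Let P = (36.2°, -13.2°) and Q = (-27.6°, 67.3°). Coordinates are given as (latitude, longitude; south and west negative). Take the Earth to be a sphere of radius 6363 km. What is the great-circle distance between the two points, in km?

cos σ = sin φ₁ sin φ₂ + cos φ₁ cos φ₂ cos Δλ
      = sin(36.20°)sin(-27.60°) + cos(36.20°)cos(-27.60°)cos(80.50°) = -0.1556
σ = 98.951° → d = Rσ = 6363·1.72703 = 10989 km

10989 km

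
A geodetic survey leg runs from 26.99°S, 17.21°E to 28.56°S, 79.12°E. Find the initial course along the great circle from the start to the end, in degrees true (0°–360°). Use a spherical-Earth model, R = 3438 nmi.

107.1°

θ = atan2( sin Δλ·cos φ₂ ,  cos φ₁ sin φ₂ − sin φ₁ cos φ₂ cos Δλ )
  = atan2(+0.7749, -0.2383) = 107.10°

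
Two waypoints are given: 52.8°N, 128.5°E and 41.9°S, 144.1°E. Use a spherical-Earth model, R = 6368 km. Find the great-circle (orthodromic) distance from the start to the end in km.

10631 km

Haversine: a = sin²(Δφ/2)+cos φ₁ cos φ₂ sin²(Δλ/2) = 0.54926;  σ = 2·atan2(√a,√(1−a))
σ = 95.654° → d = Rσ = 6368·1.66947 = 10631 km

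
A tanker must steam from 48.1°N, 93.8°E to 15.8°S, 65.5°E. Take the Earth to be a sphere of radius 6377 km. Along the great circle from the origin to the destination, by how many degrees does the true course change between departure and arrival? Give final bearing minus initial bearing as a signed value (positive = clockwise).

-9.4°

Initial bearing θ₁ = atan2(sin Δλ cos φ₂, cos φ₁ sin φ₂ − sin φ₁ cos φ₂ cos Δλ) = 209.31°
Final bearing θ₂ = (initial bearing from the destination back to the start) + 180° = 199.87°
Δθ = θ₂ − θ₁ = -9.4°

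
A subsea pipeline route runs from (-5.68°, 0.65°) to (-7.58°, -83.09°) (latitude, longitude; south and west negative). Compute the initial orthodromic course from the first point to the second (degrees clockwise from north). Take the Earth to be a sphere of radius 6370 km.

N = sin Δλ·cos φ₂ = -0.9854;  D = cos φ₁ sin φ₂ − sin φ₁ cos φ₂ cos Δλ = -0.1206
initial course = atan2(N, D) = 263.02°

263.0°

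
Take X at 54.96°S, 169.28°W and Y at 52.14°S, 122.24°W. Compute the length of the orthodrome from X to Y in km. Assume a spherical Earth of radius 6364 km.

Haversine: a = sin²(Δφ/2)+cos φ₁ cos φ₂ sin²(Δλ/2) = 0.05672;  σ = 2·atan2(√a,√(1−a))
σ = 27.557° → d = Rσ = 6364·0.48096 = 3061 km

3061 km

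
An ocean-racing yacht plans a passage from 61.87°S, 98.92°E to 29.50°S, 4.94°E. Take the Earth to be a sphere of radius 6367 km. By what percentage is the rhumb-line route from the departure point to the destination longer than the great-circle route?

7.0%

Great circle: σ = 1.1530 rad → d_gc = Rσ = 7340.9 km
Rhumb: Δφ = +0.5650, Δλ = -1.6403, Δψ = +0.8449, q = Δφ/Δψ = 0.6687 → d_rh = R√(Δφ²+q²Δλ²) = 7855.3 km
Excess = (7855.3 − 7340.9) / 7340.9 = 514.4 / 7340.9 = 7.01% ≈ 7.0%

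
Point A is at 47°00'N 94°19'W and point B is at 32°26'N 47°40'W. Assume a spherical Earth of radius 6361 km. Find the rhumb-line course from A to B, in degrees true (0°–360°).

Δψ = ln[tan(π/4+φ₂/2)/tan(π/4+φ₁/2)] = -0.3327
Δλ = +0.8142 rad (taken the short way round)
course = atan2(Δλ, Δψ) = 112.22°

112.2°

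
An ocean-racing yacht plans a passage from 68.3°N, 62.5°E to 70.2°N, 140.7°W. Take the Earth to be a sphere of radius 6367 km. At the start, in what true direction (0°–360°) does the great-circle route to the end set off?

11.8°

N = sin Δλ·cos φ₂ = +0.1334;  D = cos φ₁ sin φ₂ − sin φ₁ cos φ₂ cos Δλ = +0.6372
initial course = atan2(N, D) = 11.83°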